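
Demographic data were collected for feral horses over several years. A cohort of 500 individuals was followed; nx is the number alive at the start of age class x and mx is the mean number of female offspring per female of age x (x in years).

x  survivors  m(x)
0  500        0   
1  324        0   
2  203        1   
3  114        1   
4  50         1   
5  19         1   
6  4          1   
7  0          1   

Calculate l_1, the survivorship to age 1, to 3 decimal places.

l_1 = n_1/n_0 = 324/500 = 0.648 → 0.648

0.648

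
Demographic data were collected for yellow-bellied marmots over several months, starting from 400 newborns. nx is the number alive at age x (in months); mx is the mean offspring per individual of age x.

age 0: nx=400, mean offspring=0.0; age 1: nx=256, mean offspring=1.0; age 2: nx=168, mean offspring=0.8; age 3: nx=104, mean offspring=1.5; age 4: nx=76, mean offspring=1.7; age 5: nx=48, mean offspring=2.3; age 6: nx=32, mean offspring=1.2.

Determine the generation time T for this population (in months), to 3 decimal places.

2.780

lx = nx/n0 = nx/400: 1, 0.64, 0.42, 0.26, 0.19, 0.12, 0.08
lx·mx: 0, 0.64, 0.336, 0.39, 0.323, 0.276, 0.096 → R0 = 2.061
x·lx·mx: 0, 0.64, 0.672, 1.17, 1.292, 1.38, 0.576 → Σ = 5.73
T = 5.73 / 2.061 = 2.780204… → 2.780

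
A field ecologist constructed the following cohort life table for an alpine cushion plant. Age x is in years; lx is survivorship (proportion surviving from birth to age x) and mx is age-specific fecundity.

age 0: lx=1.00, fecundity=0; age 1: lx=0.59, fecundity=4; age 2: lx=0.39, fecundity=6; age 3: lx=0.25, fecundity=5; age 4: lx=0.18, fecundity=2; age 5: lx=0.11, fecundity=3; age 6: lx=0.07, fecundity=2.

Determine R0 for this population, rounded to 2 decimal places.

6.78

lx·mx by age: 0, 2.36, 2.34, 1.25, 0.36, 0.33, 0.14
R0 = Σ lx·mx = 6.78 → 6.78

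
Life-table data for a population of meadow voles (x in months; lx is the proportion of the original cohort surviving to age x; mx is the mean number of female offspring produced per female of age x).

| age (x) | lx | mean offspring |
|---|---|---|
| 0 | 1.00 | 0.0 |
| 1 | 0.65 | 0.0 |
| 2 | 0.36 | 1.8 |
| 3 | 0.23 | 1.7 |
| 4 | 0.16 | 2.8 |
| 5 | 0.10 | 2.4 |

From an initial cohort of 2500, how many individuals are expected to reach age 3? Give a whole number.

575

Expected survivors = N0 · l_3 = 2500 × 0.23 = 575 → 575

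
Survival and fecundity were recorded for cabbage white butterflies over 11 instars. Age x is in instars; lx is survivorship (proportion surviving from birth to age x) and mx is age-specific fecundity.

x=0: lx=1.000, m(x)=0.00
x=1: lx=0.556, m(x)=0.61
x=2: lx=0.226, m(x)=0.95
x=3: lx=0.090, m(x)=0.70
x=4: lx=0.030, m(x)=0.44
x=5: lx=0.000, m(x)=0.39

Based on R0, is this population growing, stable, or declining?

R0 = Σ lx·mx = 0 + 0.33916 + 0.2147 + 0.063 + 0.0132 + 0 = 0.63006
R0 < 1, so the population is declining.

declining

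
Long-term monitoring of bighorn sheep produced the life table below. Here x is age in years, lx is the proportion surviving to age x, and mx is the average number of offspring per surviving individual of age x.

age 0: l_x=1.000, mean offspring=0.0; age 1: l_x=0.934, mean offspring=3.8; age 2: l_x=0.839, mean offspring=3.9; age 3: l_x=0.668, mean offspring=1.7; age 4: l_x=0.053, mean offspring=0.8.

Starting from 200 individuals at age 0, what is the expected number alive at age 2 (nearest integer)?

Expected survivors = N0 · l_2 = 200 × 0.839 = 167.8 → 168

168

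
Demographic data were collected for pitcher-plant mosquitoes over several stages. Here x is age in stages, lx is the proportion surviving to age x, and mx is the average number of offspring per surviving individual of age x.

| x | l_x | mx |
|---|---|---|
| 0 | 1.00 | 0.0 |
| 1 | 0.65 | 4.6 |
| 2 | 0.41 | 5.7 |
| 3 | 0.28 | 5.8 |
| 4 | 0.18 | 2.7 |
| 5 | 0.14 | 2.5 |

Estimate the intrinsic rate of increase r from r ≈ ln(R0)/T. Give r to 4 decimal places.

0.9847

R0 = Σ lx·mx = 0 + 2.99 + 2.337 + 1.624 + 0.486 + 0.35 = 7.787
Σ x·lx·mx = 16.23; T = 16.23/7.787 = 2.08424…
r ≈ ln(R0)/T = ln(7.787)/2.08424… = 0.984749… → 0.9847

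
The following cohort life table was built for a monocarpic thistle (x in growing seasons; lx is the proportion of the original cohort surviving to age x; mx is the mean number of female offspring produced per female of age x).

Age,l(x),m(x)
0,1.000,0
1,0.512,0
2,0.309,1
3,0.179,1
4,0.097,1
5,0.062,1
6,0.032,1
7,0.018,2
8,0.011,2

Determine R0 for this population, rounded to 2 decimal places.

lx·mx by age: 0, 0, 0.309, 0.179, 0.097, 0.062, 0.032, 0.036, 0.022
R0 = Σ lx·mx = 0.737 → 0.74

0.74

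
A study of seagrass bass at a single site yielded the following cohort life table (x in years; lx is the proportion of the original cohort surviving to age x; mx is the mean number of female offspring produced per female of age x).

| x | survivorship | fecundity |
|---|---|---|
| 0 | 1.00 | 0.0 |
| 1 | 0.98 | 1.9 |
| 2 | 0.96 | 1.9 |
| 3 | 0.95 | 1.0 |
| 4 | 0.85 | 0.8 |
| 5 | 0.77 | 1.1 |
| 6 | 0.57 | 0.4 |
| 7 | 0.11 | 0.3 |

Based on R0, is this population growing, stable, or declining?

growing

R0 = Σ lx·mx = 0 + 1.862 + 1.824 + 0.95 + 0.68 + 0.847 + 0.228 + 0.033 = 6.424
R0 > 1, so the population is growing.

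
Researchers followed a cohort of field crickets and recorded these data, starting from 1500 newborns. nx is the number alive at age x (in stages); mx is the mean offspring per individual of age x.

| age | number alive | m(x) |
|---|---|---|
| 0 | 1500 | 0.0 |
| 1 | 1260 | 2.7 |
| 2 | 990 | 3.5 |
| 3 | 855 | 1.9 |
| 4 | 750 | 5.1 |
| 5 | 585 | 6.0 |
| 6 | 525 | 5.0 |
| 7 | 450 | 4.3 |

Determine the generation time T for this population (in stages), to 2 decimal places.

3.79

lx = nx/n0 = nx/1500: 1, 0.84, 0.66, 0.57, 0.5, 0.39, 0.35, 0.3
lx·mx: 0, 2.268, 2.31, 1.083, 2.55, 2.34, 1.75, 1.29 → R0 = 13.591
x·lx·mx: 0, 2.268, 4.62, 3.249, 10.2, 11.7, 10.5, 9.03 → Σ = 51.567
T = 51.567 / 13.591 = 3.794202… → 3.79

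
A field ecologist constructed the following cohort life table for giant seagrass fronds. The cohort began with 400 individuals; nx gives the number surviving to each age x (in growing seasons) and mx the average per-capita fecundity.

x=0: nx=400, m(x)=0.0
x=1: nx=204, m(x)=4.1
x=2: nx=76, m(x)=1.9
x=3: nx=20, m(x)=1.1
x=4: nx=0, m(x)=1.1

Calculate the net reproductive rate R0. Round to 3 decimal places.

2.507

lx = nx/n0 = nx/400: 1, 0.51, 0.19, 0.05, 0
lx·mx by age: 0, 2.091, 0.361, 0.055, 0
R0 = Σ lx·mx = 2.507 → 2.507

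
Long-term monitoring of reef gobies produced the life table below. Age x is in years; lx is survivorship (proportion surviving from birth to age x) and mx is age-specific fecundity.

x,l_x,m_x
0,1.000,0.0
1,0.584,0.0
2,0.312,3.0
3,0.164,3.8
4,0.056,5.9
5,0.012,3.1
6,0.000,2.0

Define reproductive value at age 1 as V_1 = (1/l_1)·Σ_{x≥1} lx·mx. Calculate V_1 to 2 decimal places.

3.30

lx·mx for x ≥ 1: 0, 0.936, 0.6232, 0.3304, 0.0372, 0 → sum = 1.9268
V_1 = 1.9268 / l_1 = 1.9268 / 0.584 = 3.299315… → 3.30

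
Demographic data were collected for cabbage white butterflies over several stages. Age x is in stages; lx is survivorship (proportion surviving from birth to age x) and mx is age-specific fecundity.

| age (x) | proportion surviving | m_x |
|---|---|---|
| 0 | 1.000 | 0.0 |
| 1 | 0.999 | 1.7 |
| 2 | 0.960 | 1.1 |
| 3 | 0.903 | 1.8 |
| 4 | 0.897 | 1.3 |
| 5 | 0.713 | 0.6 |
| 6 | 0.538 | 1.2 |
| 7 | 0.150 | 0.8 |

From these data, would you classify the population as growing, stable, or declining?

growing

R0 = Σ lx·mx = 0 + 1.6983 + 1.056 + 1.6254 + 1.1661 + 0.4278 + 0.6456 + 0.12 = 6.7392
R0 > 1, so the population is growing.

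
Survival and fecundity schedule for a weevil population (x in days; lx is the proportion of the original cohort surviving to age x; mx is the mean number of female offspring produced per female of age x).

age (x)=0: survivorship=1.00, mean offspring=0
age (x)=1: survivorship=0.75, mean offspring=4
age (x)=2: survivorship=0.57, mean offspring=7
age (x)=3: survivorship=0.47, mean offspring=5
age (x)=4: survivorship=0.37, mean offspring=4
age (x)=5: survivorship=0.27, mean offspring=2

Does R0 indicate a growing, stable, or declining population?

growing

R0 = Σ lx·mx = 0 + 3 + 3.99 + 2.35 + 1.48 + 0.54 = 11.36
R0 > 1, so the population is growing.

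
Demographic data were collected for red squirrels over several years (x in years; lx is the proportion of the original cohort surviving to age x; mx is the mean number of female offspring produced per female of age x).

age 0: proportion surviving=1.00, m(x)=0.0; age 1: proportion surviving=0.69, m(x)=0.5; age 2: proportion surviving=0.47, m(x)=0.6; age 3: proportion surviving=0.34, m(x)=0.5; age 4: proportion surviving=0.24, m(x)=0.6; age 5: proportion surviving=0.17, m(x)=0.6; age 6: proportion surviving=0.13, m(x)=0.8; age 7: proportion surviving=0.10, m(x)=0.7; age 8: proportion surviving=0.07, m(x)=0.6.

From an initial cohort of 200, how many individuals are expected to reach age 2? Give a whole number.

94

Expected survivors = N0 · l_2 = 200 × 0.47 = 94 → 94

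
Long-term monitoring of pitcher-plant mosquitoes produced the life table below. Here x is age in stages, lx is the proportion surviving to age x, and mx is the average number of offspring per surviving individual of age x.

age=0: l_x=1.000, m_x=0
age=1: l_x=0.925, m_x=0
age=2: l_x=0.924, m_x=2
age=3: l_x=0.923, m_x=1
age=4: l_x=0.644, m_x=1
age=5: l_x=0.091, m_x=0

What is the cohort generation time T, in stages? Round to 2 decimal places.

lx·mx: 0, 0, 1.848, 0.923, 0.644, 0 → R0 = 3.415
x·lx·mx: 0, 0, 3.696, 2.769, 2.576, 0 → Σ = 9.041
T = 9.041 / 3.415 = 2.647438… → 2.65

2.65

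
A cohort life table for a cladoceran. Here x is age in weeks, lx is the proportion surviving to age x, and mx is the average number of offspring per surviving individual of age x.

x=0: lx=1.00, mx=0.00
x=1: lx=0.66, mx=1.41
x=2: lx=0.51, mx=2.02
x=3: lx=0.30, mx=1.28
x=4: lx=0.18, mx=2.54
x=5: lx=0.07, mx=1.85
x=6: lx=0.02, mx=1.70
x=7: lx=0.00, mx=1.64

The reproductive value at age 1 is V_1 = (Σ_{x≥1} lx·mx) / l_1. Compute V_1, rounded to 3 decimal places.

lx·mx for x ≥ 1: 0.9306, 1.0302, 0.384, 0.4572, 0.1295, 0.034, 0 → sum = 2.9655
V_1 = 2.9655 / l_1 = 2.9655 / 0.66 = 4.493182… → 4.493

4.493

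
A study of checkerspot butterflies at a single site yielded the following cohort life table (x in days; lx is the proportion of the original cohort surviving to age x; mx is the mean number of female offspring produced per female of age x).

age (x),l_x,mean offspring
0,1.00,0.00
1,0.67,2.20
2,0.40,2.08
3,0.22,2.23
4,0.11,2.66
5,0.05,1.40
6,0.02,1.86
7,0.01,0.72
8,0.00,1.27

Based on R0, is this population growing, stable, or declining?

growing

R0 = Σ lx·mx = 0 + 1.474 + 0.832 + 0.4906 + 0.2926 + 0.07 + 0.0372 + 0.0072 + 0 = 3.2036
R0 > 1, so the population is growing.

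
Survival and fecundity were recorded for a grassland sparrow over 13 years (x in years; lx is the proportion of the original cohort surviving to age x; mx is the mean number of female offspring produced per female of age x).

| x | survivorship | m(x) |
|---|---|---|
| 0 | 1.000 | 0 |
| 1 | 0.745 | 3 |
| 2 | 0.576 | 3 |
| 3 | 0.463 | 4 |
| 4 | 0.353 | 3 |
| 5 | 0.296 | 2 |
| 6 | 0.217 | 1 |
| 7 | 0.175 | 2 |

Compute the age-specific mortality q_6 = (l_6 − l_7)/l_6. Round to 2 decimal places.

q_6 = (l_6 − l_7) / l_6 = (0.217 − 0.175) / 0.217
     = 0.042 / 0.217 = 0.193548… → 0.19

0.19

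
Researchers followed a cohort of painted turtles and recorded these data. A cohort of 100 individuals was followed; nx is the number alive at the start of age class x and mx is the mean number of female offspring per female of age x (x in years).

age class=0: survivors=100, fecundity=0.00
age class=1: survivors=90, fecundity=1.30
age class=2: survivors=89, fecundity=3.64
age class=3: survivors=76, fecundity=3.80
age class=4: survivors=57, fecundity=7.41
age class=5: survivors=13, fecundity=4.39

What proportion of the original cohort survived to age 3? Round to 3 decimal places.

0.760

l_3 = n_3/n_0 = 76/100 = 0.76 → 0.760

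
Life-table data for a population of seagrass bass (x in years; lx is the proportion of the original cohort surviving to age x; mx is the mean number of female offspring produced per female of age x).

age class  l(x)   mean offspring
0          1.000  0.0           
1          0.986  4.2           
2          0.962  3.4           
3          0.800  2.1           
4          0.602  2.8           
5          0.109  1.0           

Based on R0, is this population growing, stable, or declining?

growing

R0 = Σ lx·mx = 0 + 4.1412 + 3.2708 + 1.68 + 1.6856 + 0.109 = 10.8866
R0 > 1, so the population is growing.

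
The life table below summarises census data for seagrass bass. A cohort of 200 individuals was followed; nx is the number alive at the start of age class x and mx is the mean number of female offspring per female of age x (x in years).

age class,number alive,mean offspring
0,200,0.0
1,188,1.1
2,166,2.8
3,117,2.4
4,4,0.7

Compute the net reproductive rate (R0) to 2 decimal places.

4.78

lx = nx/n0 = nx/200: 1, 0.94, 0.83, 0.585, 0.02
lx·mx by age: 0, 1.034, 2.324, 1.404, 0.014
R0 = Σ lx·mx = 4.776 → 4.78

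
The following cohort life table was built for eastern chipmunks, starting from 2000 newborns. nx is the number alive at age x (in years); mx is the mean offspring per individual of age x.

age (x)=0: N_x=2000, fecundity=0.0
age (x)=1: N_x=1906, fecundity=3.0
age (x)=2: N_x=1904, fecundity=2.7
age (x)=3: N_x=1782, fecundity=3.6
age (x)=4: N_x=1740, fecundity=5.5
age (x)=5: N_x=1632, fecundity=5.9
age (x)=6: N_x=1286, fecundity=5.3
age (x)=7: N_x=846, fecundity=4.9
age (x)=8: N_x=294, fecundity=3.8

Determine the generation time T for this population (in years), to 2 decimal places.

lx = nx/n0 = nx/2000: 1, 0.953, 0.952, 0.891, 0.87, 0.816, 0.643, 0.423, 0.147
lx·mx: 0, 2.859, 2.5704, 3.2076, 4.785, 4.8144, 3.4079, 2.0727, 0.5586 → R0 = 24.2756
x·lx·mx: 0, 2.859, 5.1408, 9.6228, 19.14, 24.072, 20.4474, 14.5089, 4.4688 → Σ = 100.2597
T = 100.2597 / 24.2756 = 4.130061… → 4.13

4.13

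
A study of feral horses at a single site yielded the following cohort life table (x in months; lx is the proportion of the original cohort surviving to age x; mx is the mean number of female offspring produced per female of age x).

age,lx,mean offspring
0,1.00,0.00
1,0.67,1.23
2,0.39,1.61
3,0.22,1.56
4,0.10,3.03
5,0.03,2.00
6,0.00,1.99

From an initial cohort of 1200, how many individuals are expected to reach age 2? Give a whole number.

Expected survivors = N0 · l_2 = 1200 × 0.39 = 468 → 468

468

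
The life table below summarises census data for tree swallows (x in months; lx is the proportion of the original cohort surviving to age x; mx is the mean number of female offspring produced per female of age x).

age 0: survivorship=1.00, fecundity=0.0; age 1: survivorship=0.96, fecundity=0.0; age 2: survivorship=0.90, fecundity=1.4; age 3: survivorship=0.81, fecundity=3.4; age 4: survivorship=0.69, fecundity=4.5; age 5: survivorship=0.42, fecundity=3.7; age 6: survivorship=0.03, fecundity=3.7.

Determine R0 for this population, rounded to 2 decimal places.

8.78

lx·mx by age: 0, 0, 1.26, 2.754, 3.105, 1.554, 0.111
R0 = Σ lx·mx = 8.784 → 8.78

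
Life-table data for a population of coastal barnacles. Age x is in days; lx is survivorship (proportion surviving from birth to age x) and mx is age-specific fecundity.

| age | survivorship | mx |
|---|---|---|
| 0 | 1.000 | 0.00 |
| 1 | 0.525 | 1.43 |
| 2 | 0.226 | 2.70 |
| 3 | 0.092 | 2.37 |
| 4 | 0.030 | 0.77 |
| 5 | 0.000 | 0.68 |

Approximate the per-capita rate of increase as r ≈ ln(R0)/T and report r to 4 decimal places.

R0 = Σ lx·mx = 0 + 0.75075 + 0.6102 + 0.21804 + 0.0231 + 0 = 1.60209
Σ x·lx·mx = 2.71767; T = 2.71767/1.60209 = 1.69633…
r ≈ ln(R0)/T = ln(1.60209)/1.69633… = 0.277841… → 0.2778

0.2778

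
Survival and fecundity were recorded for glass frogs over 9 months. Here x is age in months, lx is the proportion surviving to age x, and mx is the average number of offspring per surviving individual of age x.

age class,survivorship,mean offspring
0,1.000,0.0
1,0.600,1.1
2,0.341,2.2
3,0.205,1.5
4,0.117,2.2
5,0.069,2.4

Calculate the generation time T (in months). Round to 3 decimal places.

lx·mx: 0, 0.66, 0.7502, 0.3075, 0.2574, 0.1656 → R0 = 2.1407
x·lx·mx: 0, 0.66, 1.5004, 0.9225, 1.0296, 0.828 → Σ = 4.9405
T = 4.9405 / 2.1407 = 2.30789… → 2.308

2.308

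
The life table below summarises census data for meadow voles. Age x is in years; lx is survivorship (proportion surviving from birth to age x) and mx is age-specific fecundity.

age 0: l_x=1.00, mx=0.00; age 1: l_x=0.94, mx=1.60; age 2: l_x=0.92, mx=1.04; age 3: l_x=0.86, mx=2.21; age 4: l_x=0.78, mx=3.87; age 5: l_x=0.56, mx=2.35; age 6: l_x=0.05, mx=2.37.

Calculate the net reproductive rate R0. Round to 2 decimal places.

lx·mx by age: 0, 1.504, 0.9568, 1.9006, 3.0186, 1.316, 0.1185
R0 = Σ lx·mx = 8.8145 → 8.81

8.81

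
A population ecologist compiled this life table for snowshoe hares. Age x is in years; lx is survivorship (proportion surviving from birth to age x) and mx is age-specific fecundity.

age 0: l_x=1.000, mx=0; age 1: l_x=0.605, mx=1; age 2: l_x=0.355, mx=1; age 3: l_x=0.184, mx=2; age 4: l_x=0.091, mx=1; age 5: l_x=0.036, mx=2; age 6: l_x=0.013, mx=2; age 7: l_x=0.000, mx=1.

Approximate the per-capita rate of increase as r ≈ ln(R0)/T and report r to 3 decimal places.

R0 = Σ lx·mx = 0 + 0.605 + 0.355 + 0.368 + 0.091 + 0.072 + 0.026 + 0 = 1.517
Σ x·lx·mx = 3.299; T = 3.299/1.517 = 2.17469…
r ≈ ln(R0)/T = ln(1.517)/2.17469… = 0.19163… → 0.192

0.192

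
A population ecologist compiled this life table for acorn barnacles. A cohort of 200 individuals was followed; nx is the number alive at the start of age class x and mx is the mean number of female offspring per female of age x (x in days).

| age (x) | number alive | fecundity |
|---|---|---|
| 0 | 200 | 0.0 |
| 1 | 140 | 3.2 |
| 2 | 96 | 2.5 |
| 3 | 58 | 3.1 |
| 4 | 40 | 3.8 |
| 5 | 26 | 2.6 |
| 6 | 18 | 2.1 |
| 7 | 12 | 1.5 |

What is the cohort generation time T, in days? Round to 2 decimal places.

2.42

lx = nx/n0 = nx/200: 1, 0.7, 0.48, 0.29, 0.2, 0.13, 0.09, 0.06
lx·mx: 0, 2.24, 1.2, 0.899, 0.76, 0.338, 0.189, 0.09 → R0 = 5.716
x·lx·mx: 0, 2.24, 2.4, 2.697, 3.04, 1.69, 1.134, 0.63 → Σ = 13.831
T = 13.831 / 5.716 = 2.419699… → 2.42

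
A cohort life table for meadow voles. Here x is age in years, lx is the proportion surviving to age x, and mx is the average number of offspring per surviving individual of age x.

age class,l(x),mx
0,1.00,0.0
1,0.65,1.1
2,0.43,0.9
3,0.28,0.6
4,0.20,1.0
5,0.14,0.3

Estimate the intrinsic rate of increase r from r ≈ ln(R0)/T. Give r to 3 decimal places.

0.208

R0 = Σ lx·mx = 0 + 0.715 + 0.387 + 0.168 + 0.2 + 0.042 = 1.512
Σ x·lx·mx = 3.003; T = 3.003/1.512 = 1.98611…
r ≈ ln(R0)/T = ln(1.512)/1.98611… = 0.20816… → 0.208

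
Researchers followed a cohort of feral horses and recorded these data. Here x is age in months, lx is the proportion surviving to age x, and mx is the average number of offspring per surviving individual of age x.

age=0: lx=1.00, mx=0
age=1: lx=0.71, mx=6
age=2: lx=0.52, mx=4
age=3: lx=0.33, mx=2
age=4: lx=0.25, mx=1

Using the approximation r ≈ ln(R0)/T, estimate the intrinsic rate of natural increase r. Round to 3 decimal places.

1.260

R0 = Σ lx·mx = 0 + 4.26 + 2.08 + 0.66 + 0.25 = 7.25
Σ x·lx·mx = 11.4; T = 11.4/7.25 = 1.57241…
r ≈ ln(R0)/T = ln(7.25)/1.57241… = 1.25985… → 1.260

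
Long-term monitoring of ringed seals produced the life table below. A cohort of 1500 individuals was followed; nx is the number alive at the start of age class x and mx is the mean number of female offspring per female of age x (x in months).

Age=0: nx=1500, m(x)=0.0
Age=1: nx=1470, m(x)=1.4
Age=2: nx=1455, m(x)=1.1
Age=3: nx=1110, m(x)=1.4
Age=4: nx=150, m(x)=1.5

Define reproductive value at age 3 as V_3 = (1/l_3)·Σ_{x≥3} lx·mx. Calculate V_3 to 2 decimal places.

lx = nx/n0 = nx/1500: 1, 0.98, 0.97, 0.74, 0.1
lx·mx for x ≥ 3: 1.036, 0.15 → sum = 1.186
V_3 = 1.186 / l_3 = 1.186 / 0.74 = 1.602703… → 1.60

1.60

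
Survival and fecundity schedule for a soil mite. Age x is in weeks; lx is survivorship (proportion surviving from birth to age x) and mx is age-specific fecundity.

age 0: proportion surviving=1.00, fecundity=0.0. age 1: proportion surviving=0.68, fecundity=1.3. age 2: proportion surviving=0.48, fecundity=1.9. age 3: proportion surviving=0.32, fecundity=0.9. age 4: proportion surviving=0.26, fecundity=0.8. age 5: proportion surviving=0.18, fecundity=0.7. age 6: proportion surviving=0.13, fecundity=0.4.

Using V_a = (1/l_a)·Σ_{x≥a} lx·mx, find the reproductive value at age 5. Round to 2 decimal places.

0.99

lx·mx for x ≥ 5: 0.126, 0.052 → sum = 0.178
V_5 = 0.178 / l_5 = 0.178 / 0.18 = 0.988889… → 0.99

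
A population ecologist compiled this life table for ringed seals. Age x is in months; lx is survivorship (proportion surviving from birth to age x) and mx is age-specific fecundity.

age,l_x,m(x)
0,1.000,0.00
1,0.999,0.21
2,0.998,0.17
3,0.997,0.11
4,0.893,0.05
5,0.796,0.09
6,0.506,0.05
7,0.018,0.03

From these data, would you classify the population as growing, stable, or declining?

declining

R0 = Σ lx·mx = 0 + 0.20979 + 0.16966 + 0.10967 + 0.04465 + 0.07164 + 0.0253 + 0.00054 = 0.63125
R0 < 1, so the population is declining.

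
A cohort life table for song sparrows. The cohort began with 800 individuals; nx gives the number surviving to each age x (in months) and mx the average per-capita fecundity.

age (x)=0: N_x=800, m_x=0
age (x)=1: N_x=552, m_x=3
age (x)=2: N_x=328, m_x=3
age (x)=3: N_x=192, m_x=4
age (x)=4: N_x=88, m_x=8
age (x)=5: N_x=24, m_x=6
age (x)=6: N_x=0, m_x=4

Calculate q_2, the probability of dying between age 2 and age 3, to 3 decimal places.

0.415

lx = nx/n0 = nx/800: 1, 0.69, 0.41, 0.24, 0.11, 0.03, 0
q_2 = (l_2 − l_3) / l_2 = (0.41 − 0.24) / 0.41
     = 0.17 / 0.41 = 0.414634… → 0.415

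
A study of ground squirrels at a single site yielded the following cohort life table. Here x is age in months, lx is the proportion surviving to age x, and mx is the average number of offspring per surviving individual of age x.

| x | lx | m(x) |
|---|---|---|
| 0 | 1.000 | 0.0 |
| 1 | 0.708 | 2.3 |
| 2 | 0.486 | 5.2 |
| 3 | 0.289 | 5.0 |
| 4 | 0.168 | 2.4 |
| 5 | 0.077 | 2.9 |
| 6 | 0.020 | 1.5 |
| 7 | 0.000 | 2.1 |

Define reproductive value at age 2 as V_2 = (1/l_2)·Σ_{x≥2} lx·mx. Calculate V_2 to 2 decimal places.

lx·mx for x ≥ 2: 2.5272, 1.445, 0.4032, 0.2233, 0.03, 0 → sum = 4.6287
V_2 = 4.6287 / l_2 = 4.6287 / 0.486 = 9.524074… → 9.52

9.52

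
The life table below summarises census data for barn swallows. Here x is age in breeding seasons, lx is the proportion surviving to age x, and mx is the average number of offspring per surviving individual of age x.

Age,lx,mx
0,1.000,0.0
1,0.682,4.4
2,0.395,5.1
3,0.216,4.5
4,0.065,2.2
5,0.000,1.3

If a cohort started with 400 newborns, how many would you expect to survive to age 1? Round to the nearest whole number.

273

Expected survivors = N0 · l_1 = 400 × 0.682 = 272.8 → 273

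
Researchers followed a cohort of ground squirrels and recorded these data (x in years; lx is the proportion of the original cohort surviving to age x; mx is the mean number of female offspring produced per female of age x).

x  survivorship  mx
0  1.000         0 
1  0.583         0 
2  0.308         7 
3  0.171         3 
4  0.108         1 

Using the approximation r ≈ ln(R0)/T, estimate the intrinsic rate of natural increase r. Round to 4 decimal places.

0.4514

R0 = Σ lx·mx = 0 + 0 + 2.156 + 0.513 + 0.108 = 2.777
Σ x·lx·mx = 6.283; T = 6.283/2.777 = 2.26251…
r ≈ ln(R0)/T = ln(2.777)/2.26251… = 0.451432… → 0.4514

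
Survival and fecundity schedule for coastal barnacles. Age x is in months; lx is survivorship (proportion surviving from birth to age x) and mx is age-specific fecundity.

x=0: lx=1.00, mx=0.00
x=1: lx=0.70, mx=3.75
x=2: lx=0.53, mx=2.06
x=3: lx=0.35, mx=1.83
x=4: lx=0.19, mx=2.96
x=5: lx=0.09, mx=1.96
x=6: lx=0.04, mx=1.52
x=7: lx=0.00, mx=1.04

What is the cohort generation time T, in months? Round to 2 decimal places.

lx·mx: 0, 2.625, 1.0918, 0.6405, 0.5624, 0.1764, 0.0608, 0 → R0 = 5.1569
x·lx·mx: 0, 2.625, 2.1836, 1.9215, 2.2496, 0.882, 0.3648, 0 → Σ = 10.2265
T = 10.2265 / 5.1569 = 1.983071… → 1.98

1.98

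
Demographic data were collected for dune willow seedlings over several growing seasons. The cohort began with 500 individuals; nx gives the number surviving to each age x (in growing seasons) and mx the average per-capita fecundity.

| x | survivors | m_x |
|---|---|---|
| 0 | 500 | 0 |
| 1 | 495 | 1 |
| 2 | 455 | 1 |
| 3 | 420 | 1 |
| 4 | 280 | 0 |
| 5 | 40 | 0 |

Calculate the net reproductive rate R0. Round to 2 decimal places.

lx = nx/n0 = nx/500: 1, 0.99, 0.91, 0.84, 0.56, 0.08
lx·mx by age: 0, 0.99, 0.91, 0.84, 0, 0
R0 = Σ lx·mx = 2.74 → 2.74

2.74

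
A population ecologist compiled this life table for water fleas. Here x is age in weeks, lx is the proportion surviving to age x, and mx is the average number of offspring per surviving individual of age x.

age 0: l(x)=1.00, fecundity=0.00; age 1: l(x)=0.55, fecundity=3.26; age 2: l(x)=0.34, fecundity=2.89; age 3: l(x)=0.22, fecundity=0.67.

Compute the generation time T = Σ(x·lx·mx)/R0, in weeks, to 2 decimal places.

1.44

lx·mx: 0, 1.793, 0.9826, 0.1474 → R0 = 2.923
x·lx·mx: 0, 1.793, 1.9652, 0.4422 → Σ = 4.2004
T = 4.2004 / 2.923 = 1.437017… → 1.44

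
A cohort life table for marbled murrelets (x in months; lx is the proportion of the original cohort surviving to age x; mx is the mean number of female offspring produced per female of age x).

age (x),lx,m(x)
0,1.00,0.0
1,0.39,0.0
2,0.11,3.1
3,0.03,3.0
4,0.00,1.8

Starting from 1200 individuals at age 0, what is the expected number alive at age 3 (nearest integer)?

Expected survivors = N0 · l_3 = 1200 × 0.03 = 36 → 36

36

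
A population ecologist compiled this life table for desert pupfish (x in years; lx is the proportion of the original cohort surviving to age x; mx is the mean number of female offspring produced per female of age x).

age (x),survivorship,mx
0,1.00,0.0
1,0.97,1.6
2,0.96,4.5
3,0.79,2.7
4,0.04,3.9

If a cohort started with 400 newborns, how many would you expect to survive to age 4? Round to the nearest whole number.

Expected survivors = N0 · l_4 = 400 × 0.04 = 16 → 16

16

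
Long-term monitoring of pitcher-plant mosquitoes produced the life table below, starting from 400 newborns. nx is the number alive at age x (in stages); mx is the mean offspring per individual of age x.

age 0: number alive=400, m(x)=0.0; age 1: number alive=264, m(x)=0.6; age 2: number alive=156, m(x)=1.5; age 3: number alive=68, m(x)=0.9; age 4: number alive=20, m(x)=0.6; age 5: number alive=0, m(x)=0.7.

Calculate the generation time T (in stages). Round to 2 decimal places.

1.84

lx = nx/n0 = nx/400: 1, 0.66, 0.39, 0.17, 0.05, 0
lx·mx: 0, 0.396, 0.585, 0.153, 0.03, 0 → R0 = 1.164
x·lx·mx: 0, 0.396, 1.17, 0.459, 0.12, 0 → Σ = 2.145
T = 2.145 / 1.164 = 1.842784… → 1.84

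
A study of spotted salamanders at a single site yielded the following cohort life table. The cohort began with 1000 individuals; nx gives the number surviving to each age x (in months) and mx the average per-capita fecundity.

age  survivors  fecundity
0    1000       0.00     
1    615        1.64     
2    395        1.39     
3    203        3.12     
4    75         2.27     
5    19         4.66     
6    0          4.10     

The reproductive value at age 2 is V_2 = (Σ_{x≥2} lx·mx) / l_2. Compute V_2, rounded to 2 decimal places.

lx = nx/n0 = nx/1000: 1, 0.615, 0.395, 0.203, 0.075, 0.019, 0
lx·mx for x ≥ 2: 0.54905, 0.63336, 0.17025, 0.08854, 0 → sum = 1.4412
V_2 = 1.4412 / l_2 = 1.4412 / 0.395 = 3.648608… → 3.65

3.65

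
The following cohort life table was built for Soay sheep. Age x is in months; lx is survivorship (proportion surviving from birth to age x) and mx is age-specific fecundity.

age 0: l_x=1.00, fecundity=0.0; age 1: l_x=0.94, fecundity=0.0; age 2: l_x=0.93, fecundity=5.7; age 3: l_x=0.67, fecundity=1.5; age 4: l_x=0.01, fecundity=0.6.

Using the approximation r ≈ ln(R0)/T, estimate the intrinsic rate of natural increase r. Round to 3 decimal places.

0.853

R0 = Σ lx·mx = 0 + 0 + 5.301 + 1.005 + 0.006 = 6.312
Σ x·lx·mx = 13.641; T = 13.641/6.312 = 2.16112…
r ≈ ln(R0)/T = ln(6.312)/2.16112… = 0.85254… → 0.853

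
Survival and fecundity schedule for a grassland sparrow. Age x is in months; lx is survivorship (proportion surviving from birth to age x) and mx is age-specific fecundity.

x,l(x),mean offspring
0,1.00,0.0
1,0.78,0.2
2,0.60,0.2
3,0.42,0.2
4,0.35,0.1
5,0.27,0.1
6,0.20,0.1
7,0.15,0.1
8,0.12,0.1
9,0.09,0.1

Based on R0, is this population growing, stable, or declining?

declining

R0 = Σ lx·mx = 0 + 0.156 + 0.12 + 0.084 + 0.035 + 0.027 + 0.02 + 0.015 + 0.012 + 0.009 = 0.478
R0 < 1, so the population is declining.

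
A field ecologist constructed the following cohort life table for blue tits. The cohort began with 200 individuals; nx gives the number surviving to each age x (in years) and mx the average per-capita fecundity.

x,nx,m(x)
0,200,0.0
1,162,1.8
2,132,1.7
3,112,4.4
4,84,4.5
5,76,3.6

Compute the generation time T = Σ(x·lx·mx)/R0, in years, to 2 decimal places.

3.07

lx = nx/n0 = nx/200: 1, 0.81, 0.66, 0.56, 0.42, 0.38
lx·mx: 0, 1.458, 1.122, 2.464, 1.89, 1.368 → R0 = 8.302
x·lx·mx: 0, 1.458, 2.244, 7.392, 7.56, 6.84 → Σ = 25.494
T = 25.494 / 8.302 = 3.070826… → 3.07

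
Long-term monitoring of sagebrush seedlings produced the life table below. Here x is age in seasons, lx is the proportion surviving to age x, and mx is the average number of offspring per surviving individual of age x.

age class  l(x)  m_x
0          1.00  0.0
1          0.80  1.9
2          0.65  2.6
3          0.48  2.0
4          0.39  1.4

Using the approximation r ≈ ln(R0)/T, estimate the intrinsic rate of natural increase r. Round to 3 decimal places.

R0 = Σ lx·mx = 0 + 1.52 + 1.69 + 0.96 + 0.546 = 4.716
Σ x·lx·mx = 9.964; T = 9.964/4.716 = 2.11281…
r ≈ ln(R0)/T = ln(4.716)/2.11281… = 0.73408… → 0.734

0.734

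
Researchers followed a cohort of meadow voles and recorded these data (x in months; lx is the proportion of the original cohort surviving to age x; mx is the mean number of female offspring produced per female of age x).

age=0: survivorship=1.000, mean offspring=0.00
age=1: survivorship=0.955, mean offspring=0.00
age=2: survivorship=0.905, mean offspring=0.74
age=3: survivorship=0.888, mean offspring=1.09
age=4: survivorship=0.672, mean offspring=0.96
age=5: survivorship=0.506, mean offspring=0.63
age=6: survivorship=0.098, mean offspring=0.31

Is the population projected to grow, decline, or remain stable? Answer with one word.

R0 = Σ lx·mx = 0 + 0 + 0.6697 + 0.96792 + 0.64512 + 0.31878 + 0.03038 = 2.6319
R0 > 1, so the population is growing.

growing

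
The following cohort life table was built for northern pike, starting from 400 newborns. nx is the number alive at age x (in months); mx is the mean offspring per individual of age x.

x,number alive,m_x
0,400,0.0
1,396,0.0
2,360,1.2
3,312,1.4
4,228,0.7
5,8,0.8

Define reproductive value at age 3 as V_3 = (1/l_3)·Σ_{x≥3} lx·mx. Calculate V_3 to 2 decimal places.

lx = nx/n0 = nx/400: 1, 0.99, 0.9, 0.78, 0.57, 0.02
lx·mx for x ≥ 3: 1.092, 0.399, 0.016 → sum = 1.507
V_3 = 1.507 / l_3 = 1.507 / 0.78 = 1.932051… → 1.93

1.93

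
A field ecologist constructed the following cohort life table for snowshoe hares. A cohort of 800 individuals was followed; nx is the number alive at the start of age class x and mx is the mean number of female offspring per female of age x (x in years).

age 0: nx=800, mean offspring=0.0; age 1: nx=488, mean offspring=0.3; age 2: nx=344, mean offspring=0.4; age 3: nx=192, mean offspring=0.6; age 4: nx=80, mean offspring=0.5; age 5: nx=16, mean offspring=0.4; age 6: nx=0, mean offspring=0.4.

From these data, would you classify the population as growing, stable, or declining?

lx = nx/n0 = nx/800: 1, 0.61, 0.43, 0.24, 0.1, 0.02, 0
R0 = Σ lx·mx = 0 + 0.183 + 0.172 + 0.144 + 0.05 + 0.008 + 0 = 0.557
R0 < 1, so the population is declining.

declining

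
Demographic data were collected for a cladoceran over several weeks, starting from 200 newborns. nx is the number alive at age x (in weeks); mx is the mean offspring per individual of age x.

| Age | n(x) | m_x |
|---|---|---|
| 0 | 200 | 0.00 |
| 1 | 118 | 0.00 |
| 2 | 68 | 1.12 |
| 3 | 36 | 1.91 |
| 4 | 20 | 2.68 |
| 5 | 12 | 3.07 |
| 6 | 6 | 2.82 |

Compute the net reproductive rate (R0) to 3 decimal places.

1.261

lx = nx/n0 = nx/200: 1, 0.59, 0.34, 0.18, 0.1, 0.06, 0.03
lx·mx by age: 0, 0, 0.3808, 0.3438, 0.268, 0.1842, 0.0846
R0 = Σ lx·mx = 1.2614 → 1.261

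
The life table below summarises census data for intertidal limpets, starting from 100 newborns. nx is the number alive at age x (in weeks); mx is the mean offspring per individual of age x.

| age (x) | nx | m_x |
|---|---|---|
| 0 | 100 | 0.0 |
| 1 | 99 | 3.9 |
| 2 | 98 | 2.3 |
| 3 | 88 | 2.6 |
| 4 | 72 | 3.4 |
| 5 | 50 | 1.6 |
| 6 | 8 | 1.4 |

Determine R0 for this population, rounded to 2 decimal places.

11.76

lx = nx/n0 = nx/100: 1, 0.99, 0.98, 0.88, 0.72, 0.5, 0.08
lx·mx by age: 0, 3.861, 2.254, 2.288, 2.448, 0.8, 0.112
R0 = Σ lx·mx = 11.763 → 11.76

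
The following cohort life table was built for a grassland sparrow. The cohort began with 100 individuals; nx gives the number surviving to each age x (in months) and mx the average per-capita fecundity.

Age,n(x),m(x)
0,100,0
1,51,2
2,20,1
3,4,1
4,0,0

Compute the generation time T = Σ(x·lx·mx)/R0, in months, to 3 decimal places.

lx = nx/n0 = nx/100: 1, 0.51, 0.2, 0.04, 0
lx·mx: 0, 1.02, 0.2, 0.04, 0 → R0 = 1.26
x·lx·mx: 0, 1.02, 0.4, 0.12, 0 → Σ = 1.54
T = 1.54 / 1.26 = 1.222222… → 1.222

1.222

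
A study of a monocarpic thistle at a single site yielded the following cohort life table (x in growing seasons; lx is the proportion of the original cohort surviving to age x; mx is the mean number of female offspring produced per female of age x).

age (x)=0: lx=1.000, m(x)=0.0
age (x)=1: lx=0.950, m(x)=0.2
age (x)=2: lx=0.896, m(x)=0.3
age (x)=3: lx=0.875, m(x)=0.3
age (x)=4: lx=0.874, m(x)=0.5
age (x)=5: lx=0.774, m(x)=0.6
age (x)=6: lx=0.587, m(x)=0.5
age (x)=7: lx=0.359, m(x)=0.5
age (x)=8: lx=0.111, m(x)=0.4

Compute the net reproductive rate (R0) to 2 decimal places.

2.14

lx·mx by age: 0, 0.19, 0.2688, 0.2625, 0.437, 0.4644, 0.2935, 0.1795, 0.0444
R0 = Σ lx·mx = 2.1401 → 2.14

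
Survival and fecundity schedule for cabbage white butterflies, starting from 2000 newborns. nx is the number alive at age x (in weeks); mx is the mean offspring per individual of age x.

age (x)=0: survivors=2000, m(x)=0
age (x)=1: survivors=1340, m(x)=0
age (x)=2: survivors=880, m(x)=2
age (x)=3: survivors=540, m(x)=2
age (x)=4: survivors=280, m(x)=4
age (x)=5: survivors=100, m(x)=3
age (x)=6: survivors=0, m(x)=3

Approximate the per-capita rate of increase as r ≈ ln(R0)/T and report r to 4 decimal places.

0.2528

lx = nx/n0 = nx/2000: 1, 0.67, 0.44, 0.27, 0.14, 0.05, 0
R0 = Σ lx·mx = 0 + 0 + 0.88 + 0.54 + 0.56 + 0.15 + 0 = 2.13
Σ x·lx·mx = 6.37; T = 6.37/2.13 = 2.99061…
r ≈ ln(R0)/T = ln(2.13)/2.99061… = 0.252832… → 0.2528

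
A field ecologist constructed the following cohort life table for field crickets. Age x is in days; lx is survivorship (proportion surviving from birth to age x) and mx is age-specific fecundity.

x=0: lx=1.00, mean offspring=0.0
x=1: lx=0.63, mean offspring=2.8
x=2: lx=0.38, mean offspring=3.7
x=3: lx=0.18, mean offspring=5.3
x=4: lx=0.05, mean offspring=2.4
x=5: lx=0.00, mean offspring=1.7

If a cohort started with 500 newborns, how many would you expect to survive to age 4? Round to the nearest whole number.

25

Expected survivors = N0 · l_4 = 500 × 0.05 = 25 → 25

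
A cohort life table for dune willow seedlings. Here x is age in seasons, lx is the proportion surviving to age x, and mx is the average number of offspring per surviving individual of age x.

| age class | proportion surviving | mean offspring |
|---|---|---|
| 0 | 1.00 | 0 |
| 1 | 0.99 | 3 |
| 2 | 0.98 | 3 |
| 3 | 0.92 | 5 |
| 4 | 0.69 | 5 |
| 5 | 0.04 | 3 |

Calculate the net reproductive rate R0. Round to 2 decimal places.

14.08

lx·mx by age: 0, 2.97, 2.94, 4.6, 3.45, 0.12
R0 = Σ lx·mx = 14.08 → 14.08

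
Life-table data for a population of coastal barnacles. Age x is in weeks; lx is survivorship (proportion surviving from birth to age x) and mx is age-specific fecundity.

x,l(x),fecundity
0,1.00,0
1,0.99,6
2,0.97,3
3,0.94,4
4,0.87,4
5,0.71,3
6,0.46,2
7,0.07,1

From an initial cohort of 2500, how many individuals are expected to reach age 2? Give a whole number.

Expected survivors = N0 · l_2 = 2500 × 0.97 = 2425 → 2425

2425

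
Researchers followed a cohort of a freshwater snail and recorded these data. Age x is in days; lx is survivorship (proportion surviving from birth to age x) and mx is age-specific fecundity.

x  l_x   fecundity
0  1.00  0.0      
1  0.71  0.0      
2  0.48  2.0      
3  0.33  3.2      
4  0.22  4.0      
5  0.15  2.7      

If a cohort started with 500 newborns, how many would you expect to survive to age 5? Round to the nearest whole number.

75

Expected survivors = N0 · l_5 = 500 × 0.15 = 75 → 75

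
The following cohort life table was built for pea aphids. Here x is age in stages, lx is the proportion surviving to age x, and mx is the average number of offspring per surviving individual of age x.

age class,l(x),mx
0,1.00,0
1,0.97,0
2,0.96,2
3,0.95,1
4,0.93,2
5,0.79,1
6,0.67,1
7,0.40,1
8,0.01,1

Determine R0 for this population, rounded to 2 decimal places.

lx·mx by age: 0, 0, 1.92, 0.95, 1.86, 0.79, 0.67, 0.4, 0.01
R0 = Σ lx·mx = 6.6 → 6.60

6.60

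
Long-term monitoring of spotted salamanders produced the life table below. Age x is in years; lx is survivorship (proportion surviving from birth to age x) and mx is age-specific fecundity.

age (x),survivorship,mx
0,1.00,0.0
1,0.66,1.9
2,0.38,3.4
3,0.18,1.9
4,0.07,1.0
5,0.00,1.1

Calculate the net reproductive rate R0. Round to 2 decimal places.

2.96

lx·mx by age: 0, 1.254, 1.292, 0.342, 0.07, 0
R0 = Σ lx·mx = 2.958 → 2.96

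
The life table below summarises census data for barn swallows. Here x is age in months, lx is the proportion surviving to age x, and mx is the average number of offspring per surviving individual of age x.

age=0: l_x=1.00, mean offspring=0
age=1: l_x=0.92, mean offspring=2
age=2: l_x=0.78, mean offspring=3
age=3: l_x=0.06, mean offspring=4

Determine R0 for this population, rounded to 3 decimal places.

lx·mx by age: 0, 1.84, 2.34, 0.24
R0 = Σ lx·mx = 4.42 → 4.420

4.420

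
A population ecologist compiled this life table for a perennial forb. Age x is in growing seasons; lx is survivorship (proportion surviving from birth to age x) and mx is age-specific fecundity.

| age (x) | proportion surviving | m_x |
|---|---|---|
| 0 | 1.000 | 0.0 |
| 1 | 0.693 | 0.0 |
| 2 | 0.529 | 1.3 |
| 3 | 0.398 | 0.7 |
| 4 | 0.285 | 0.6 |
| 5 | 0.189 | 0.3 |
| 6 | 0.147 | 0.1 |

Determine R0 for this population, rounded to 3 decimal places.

lx·mx by age: 0, 0, 0.6877, 0.2786, 0.171, 0.0567, 0.0147
R0 = Σ lx·mx = 1.2087 → 1.209

1.209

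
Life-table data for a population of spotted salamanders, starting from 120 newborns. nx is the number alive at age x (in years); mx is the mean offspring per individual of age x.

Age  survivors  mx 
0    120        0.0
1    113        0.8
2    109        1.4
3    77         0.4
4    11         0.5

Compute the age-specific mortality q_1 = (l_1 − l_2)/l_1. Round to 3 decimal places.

0.035

lx = nx/n0 = nx/120: 1, 0.94167…, 0.90833…, 0.64167…, 0.09167…
q_1 = (l_1 − l_2) / l_1 = (0.941667… − 0.908333…) / 0.941667…
     = 0.033333… / 0.941667… = 0.035398… → 0.035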